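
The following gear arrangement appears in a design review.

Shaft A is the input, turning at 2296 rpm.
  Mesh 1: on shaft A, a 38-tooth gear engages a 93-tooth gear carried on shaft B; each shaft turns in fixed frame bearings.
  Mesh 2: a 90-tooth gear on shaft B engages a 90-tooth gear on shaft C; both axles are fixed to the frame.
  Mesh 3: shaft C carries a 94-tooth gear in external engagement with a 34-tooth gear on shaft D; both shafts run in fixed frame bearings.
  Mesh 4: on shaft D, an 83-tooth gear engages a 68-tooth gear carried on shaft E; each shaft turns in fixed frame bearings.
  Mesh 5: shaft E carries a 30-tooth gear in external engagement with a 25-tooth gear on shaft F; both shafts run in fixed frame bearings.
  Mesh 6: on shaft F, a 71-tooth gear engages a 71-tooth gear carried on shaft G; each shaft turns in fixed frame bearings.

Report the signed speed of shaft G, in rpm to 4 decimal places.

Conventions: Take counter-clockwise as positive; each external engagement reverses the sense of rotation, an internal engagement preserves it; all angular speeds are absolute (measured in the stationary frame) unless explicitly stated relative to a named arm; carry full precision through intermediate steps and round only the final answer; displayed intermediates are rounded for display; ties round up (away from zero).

+3799.0227 rpm

class = fixed-axis compound train [6 meshes; 6 ratios multiply, 6 sense flips]
mesh 1 [38T→93T]: ω = 2296.0000×38/93 = 938.1505 rpm, sense flips to −
mesh 2 [90T→90T]: ω = 938.1505×90/90 = 938.1505 rpm, sense flips to +
mesh 3 [94T→34T]: ω = 938.1505×94/34 = 2593.7103 rpm, sense flips to −
mesh 4 [83T→68T]: ω = 2593.7103×83/68 = 3165.8523 rpm, sense flips to +
mesh 5 [30T→25T]: ω = 3165.8523×30/25 = 3799.0227 rpm, sense flips to −
mesh 6 [71T→71T]: ω = 3799.0227×71/71 = 3799.0227 rpm, sense flips to +
signed output speed = +3799.0227 rpm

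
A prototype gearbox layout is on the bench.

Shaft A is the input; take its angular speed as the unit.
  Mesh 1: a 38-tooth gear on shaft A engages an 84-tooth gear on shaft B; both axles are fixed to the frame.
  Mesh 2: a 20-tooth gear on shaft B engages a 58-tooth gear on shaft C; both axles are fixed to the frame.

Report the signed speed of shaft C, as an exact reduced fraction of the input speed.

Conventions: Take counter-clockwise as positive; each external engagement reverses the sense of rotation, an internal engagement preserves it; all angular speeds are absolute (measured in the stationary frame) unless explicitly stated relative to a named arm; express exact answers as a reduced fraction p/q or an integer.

2-mesh fixed-axis compound train (all bearings frame-fixed)
mesh 1 [38T→84T]: |ω|/ω_in = 1×38/84 = 19/42, sense flips to −
mesh 2 [20T→58T]: |ω|/ω_in = (19/42)×20/58 = 95/609, sense flips to +
signed output speed (× input speed) = 95/609

95/609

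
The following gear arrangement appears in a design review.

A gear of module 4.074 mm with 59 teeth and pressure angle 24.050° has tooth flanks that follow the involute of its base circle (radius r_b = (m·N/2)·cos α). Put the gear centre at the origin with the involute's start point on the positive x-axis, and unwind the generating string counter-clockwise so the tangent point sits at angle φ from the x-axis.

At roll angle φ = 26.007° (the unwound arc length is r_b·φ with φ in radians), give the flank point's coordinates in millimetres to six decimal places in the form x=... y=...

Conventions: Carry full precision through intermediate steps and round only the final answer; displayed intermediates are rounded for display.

recognized (one wheel, involute flank): single-mesh tooth geometry, m = 4.074, N = 59
pitch radius r_p = m·N/2 = 4.074·59/2 = 120.183000
base radius r_b = r_p·cos α = 120.183000·cos 24.050° = 109.749934
roll angle φ = 26.007° = 0.45390778 rad
x = r_b·(cos φ + φ·sin φ) = 120.480228
y = r_b·(sin φ − φ·cos φ) = 3.351286

x=120.480228 y=3.351286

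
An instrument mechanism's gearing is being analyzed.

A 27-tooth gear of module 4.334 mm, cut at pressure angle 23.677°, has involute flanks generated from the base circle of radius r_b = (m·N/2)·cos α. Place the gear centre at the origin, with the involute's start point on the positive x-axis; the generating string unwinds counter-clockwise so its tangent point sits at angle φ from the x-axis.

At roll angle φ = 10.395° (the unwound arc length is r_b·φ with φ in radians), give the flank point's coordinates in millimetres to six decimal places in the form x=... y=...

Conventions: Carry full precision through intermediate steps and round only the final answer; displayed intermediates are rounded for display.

x=54.458573 y=0.106314

topology: single-mesh involute geometry — m = 4.334, N = 27
pitch radius r_p = m·N/2 = 4.334·27/2 = 58.509000
base radius r_b = r_p·cos α = 58.509000·cos 23.677° = 53.583939
roll angle φ = 10.395° = 0.18142698 rad
x = r_b·(cos φ + φ·sin φ) = 54.458573
y = r_b·(sin φ − φ·cos φ) = 0.106314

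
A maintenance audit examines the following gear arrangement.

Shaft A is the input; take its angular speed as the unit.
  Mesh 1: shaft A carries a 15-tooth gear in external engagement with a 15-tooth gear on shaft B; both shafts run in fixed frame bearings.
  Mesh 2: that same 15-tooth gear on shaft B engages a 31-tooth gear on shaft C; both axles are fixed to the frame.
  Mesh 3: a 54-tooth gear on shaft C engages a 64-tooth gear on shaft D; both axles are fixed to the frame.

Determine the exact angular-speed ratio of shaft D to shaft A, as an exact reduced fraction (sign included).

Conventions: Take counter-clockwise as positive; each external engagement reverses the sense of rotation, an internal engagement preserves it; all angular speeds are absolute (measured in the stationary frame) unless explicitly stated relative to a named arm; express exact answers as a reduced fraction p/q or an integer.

class = fixed-axis compound train [3 meshes; 3 ratios multiply, 3 sense flips]
mesh 1 [15T→15T]: running ratio 1, sense −
mesh 2 [15T→31T]: running ratio 15/31, sense +
mesh 3 [54T→64T]: running ratio 405/992, sense −
ω_out/ω_in = -405/992

-405/992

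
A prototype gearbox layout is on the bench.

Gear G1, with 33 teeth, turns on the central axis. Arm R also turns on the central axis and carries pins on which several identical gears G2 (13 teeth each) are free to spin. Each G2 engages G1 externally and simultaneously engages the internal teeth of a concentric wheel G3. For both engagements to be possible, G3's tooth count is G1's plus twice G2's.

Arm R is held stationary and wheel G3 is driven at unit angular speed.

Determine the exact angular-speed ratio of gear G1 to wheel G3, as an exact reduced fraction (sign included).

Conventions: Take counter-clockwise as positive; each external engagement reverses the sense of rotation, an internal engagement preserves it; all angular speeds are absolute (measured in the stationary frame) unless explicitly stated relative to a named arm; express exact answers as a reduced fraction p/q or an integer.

-59/33

class = planetary set [G3 = 33+2·13 = 59; Willis about the carrier]
ring teeth: 33 + 2·13 = 59
33(ω_sun−ω_arm) = −59(ω_ring−ω_arm),  ω_arm = 0, ω_ring = 1
ω_sun = 0 − (59/33)(1−0) = -59/33
ω_out/ω_in = -59/33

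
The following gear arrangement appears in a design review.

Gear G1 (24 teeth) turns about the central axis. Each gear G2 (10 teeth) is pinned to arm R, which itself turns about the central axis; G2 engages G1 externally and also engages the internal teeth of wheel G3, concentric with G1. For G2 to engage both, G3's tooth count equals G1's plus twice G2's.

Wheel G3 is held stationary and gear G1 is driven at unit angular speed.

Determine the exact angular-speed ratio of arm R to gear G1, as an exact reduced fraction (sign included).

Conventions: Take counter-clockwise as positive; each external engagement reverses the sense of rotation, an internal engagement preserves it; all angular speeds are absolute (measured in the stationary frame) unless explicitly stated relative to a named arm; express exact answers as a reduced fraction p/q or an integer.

6/17

planetary set (24T centre, 10T on arm, 44T internal) — Willis relation
ring teeth: 24 + 2·10 = 44
24(ω_sun−ω_arm) = −44(ω_ring−ω_arm),  ω_ring = 0, ω_sun = 1
24(1−ω_arm) = −44(0−ω_arm)  ⇒  68·ω_arm = 24  ⇒  ω_arm = 6/17
ω_out/ω_in = 6/17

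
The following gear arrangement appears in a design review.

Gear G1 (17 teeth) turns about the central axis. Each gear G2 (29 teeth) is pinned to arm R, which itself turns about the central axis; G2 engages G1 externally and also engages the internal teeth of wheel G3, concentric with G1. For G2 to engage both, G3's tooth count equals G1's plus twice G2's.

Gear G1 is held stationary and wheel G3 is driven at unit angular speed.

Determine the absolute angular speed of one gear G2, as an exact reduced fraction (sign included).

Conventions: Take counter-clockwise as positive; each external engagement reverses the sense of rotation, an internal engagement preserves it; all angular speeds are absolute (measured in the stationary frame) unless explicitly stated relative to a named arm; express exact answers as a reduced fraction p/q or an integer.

class = planetary set [G3 = 17+2·29 = 75; Willis about the carrier]
ring teeth: 17 + 2·29 = 75
17(ω_sun−ω_arm) = −75(ω_ring−ω_arm),  ω_sun = 0, ω_ring = 1
17(0−ω_arm) = −75(1−ω_arm)  ⇒  92·ω_arm = 75  ⇒  ω_arm = 75/92
sun–planet mesh: 17·(0−75/92) = −29·(ω_p−ω_arm)  ⇒  ω_p−ω_arm = 1275/2668
ω_p = 75/92 + 1275/2668 = 75/58
exact speed ratio = 75/58

75/58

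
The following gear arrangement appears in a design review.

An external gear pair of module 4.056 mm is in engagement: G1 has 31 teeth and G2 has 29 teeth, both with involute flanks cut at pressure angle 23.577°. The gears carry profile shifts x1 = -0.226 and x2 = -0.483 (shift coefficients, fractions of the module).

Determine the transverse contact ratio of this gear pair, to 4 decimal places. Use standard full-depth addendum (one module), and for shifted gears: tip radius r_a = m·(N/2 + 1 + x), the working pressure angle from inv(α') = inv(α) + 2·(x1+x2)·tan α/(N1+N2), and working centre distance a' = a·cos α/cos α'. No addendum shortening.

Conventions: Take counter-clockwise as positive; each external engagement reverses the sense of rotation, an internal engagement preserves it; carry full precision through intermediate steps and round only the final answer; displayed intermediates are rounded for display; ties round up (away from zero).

1.7351

single-mesh involute tooth geometry (31T engaging 29T at module 4.056)
base radii: r_b1 = 57.619991, r_b2 = 53.902572
tip radii: r_a1 = 66.007344, r_a2 = 60.908952
inv(α') = inv(23.577°) + 2·(-0.226-0.483)·tan α/(31+29) = 0.01460116  ⇒  α' = 19.86791°
a' = a·cos α / cos α' = 121.6800·cos 23.577°/cos 19.86791° = 118.580648
action lengths: √(r_a1²−r_b1²) = 32.201026, √(r_a2²−r_b2²) = 28.362178
base pitch p_b = π·m·cos α = 11.678616
CR = (32.201026 + 28.362178 − 118.580648·sin 19.86791°)/11.678616 = 1.735071
contact ratio ≈ 1.7351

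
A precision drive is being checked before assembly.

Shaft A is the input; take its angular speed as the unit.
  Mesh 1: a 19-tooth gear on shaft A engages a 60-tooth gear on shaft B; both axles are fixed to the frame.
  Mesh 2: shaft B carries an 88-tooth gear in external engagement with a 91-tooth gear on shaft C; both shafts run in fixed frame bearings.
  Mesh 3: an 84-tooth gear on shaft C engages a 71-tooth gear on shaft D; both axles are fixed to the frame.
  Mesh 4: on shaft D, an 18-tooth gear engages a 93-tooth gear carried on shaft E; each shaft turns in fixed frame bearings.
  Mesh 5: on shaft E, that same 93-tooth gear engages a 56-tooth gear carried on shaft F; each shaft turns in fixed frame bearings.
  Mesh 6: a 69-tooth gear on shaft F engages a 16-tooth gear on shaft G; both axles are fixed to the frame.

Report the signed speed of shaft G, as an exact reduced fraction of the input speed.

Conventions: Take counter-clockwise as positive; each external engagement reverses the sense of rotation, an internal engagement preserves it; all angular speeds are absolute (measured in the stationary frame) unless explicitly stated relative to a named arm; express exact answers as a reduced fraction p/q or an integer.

6-mesh fixed-axis compound train (all bearings frame-fixed)
mesh 1 [19T→60T]: |ω|/ω_in = 1×19/60 = 19/60, sense flips to −
mesh 2 [88T→91T]: |ω|/ω_in = (19/60)×88/91 = 418/1365, sense flips to +
mesh 3 [84T→71T]: |ω|/ω_in = (418/1365)×84/71 = 1672/4615, sense flips to −
mesh 4 [18T→93T]: |ω|/ω_in = (1672/4615)×18/93 = 10032/143065, sense flips to +
mesh 5 [93T→56T]: |ω|/ω_in = (10032/143065)×93/56 = 3762/32305, sense flips to −
mesh 6 [69T→16T]: |ω|/ω_in = (3762/32305)×69/16 = 129789/258440, sense flips to +
signed output speed (× input speed) = 129789/258440

129789/258440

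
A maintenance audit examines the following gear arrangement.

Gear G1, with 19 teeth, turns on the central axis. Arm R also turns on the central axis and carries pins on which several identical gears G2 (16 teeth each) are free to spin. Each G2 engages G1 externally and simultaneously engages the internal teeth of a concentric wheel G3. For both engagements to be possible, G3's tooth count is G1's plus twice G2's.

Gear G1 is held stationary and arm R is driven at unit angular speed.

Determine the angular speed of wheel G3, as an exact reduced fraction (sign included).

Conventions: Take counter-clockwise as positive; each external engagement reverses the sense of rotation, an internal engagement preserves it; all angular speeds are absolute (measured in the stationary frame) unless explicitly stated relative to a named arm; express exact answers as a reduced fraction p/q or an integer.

planetary set (19T centre, 16T on arm, 51T internal) — Willis relation
ring teeth: 19 + 2·16 = 51
19(ω_sun−ω_arm) = −51(ω_ring−ω_arm),  ω_sun = 0, ω_arm = 1
ω_ring = 1 − (19/51)(0−1) = 70/51
exact speed ratio = 70/51

70/51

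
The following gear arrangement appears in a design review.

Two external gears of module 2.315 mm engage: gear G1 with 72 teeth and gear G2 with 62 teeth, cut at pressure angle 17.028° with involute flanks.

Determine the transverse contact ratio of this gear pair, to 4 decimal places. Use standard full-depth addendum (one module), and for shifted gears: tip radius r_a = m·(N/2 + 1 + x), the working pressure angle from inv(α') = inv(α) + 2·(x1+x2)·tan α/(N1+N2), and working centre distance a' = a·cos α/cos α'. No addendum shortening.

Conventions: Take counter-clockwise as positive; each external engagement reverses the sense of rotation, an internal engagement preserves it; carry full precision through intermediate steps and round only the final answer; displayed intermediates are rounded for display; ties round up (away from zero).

class = single-mesh tooth geometry [involute pair 72T × 62T, m = 2.315]
base radii: r_b1 = 79.686521, r_b2 = 68.618949
tip radii: r_a1 = 85.655000, r_a2 = 74.080000
no profile shift: α' = α, a' = a
action lengths: √(r_a1²−r_b1²) = 31.413968, √(r_a2²−r_b2²) = 27.915699
base pitch p_b = π·m·cos α = 6.953961
CR = (31.413968 + 27.915699 − 155.105000·sin 17.02800°)/6.953961 = 2.000137
contact ratio ≈ 2.0001

2.0001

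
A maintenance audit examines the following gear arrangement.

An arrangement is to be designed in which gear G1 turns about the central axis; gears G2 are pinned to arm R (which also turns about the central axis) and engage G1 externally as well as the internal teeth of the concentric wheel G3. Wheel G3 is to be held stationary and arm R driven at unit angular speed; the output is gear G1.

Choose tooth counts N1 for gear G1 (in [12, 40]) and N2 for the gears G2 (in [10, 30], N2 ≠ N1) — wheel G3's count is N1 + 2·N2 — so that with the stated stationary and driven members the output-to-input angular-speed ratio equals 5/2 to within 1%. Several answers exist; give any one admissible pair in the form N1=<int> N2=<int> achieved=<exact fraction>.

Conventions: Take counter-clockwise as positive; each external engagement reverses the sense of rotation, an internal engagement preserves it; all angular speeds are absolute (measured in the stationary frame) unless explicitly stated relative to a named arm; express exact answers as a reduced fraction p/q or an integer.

planetary set to be sized for 5/2 (Willis relation)
Willis with ω_ring = 0: ω_sun/ω_arm = (N1+N3)/N1; set equal to 5/2  ⇒  N3/N1 = 5/2 − 1 = 3/2
N3 = N1 + 2·N2  ⇒  N2/N1 = (N3/N1 − 1)/2 = (3/2 − 1)/2 = 1/4
smallest multiple with N1 ≥ 12 and N2 ≥ 10: k = 10  ⇒  N1 = 10·4 = 40, N2 = 10·1 = 10 (N1 ≤ 40, N2 ≤ 30, N2 ≠ N1 ✓), N3 = 40 + 2·10 = 60
check: (N1+N3)/N1 with N1 = 40, N3 = 60 gives 5/2; |achieved − target| = 0 ≤ 1/40 ✓

N1=40 N2=10 achieved=5/2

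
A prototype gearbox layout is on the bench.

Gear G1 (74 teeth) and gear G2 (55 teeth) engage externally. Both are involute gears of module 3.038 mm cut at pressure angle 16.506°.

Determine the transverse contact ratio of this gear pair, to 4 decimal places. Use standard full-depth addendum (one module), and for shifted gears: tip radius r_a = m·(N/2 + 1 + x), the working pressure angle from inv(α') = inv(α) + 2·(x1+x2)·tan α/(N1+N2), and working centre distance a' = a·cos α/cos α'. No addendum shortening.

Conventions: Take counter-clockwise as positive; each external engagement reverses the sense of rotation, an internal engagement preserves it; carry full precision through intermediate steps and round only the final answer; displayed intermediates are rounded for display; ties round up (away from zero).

topology: single-mesh involute geometry — m = 3.038, 74T/55T pair
base radii: r_b1 = 107.773747, r_b2 = 80.102110
tip radii: r_a1 = 115.444000, r_a2 = 86.583000
no profile shift: α' = α, a' = a
action lengths: √(r_a1²−r_b1²) = 41.377971, √(r_a2²−r_b2²) = 32.867430
base pitch p_b = π·m·cos α = 9.150844
CR = (41.377971 + 32.867430 − 195.951000·sin 16.50600°)/9.150844 = 2.029609
contact ratio ≈ 2.0296

2.0296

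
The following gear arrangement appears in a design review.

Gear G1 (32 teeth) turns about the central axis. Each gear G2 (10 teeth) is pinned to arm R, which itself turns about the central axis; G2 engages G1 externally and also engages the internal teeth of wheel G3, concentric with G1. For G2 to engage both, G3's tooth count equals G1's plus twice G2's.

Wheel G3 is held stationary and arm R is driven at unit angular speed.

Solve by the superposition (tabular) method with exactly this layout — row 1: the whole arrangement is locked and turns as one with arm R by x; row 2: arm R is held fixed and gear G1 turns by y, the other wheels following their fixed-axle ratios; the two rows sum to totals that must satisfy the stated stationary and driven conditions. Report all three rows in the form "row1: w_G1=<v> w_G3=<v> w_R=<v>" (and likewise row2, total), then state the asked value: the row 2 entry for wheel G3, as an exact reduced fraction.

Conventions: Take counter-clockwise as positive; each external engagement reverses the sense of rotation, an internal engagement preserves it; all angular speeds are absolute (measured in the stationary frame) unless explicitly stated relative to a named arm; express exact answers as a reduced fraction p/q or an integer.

topology: planetary set — G1 32T / G2 10T / G3 52T, arm = carrier (Willis)
superposition row 1 [locked train]: every member turns x
row 2 — arm fixed, fixed-axis ratios: sun y, ring −(32/52)·y, arm 0
boundary: total ω_ring = x − (32/52)·y = 0 and total ω_arm = x = 1  ⇒  y = 13/8, x = 1
row 2 ring = −(32/52)·13/8 = -1
totals (row 1 + row 2): sun 1 + 13/8 = 21/8, ring 1 + (-1) = 0, arm 1 + 0 = 1
asked cell (row2, ring) = -1

row1: w_G1=1 w_G3=1 w_R=1
row2: w_G1=13/8 w_G3=-1 w_R=0
total: w_G1=21/8 w_G3=0 w_R=1
asked value: -1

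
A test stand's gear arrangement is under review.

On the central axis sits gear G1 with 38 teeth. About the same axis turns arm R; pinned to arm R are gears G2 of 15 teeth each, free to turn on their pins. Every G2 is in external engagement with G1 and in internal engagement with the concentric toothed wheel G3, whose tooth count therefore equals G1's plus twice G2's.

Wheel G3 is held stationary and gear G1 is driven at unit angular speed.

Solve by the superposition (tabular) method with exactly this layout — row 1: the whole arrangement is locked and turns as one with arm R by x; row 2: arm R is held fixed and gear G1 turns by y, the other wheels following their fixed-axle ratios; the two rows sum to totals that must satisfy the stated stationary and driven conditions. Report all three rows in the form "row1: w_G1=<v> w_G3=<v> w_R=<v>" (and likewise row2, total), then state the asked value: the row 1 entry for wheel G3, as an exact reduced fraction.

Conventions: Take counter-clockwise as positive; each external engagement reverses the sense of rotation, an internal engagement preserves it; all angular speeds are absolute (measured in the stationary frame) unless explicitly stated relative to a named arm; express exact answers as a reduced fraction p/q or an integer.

row1: w_G1=19/53 w_G3=19/53 w_R=19/53
row2: w_G1=34/53 w_G3=-19/53 w_R=0
total: w_G1=1 w_G3=0 w_R=19/53
asked value: 19/53

recognized (axles ride arm R): planetary set, 38/15/68 teeth
superposition row 1 [locked train]: every member turns x
superposition row 2 [arm held]: sun y, ring −(38/68)·y, arm 0
boundary: total ω_ring = x − (38/68)·y = 0 and total ω_sun = x + y = 1  ⇒  y = 34/53, x = 19/53
row 2 ring = −(38/68)·34/53 = -19/53
totals (row 1 + row 2): sun 19/53 + 34/53 = 1, ring 19/53 + (-19/53) = 0, arm 19/53 + 0 = 19/53
asked cell (row1, ring) = 19/53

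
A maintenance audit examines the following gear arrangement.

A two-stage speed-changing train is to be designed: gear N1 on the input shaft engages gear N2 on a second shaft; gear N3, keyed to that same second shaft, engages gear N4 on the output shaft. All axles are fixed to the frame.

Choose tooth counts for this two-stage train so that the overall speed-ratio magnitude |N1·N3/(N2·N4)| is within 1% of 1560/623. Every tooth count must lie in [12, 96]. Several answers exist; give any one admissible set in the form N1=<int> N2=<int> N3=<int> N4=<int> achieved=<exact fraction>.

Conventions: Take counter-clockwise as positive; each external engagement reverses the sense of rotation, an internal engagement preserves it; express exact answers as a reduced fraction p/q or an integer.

class = fixed-axis compound train [2-stage, 1560/623 wanted]
target = 1560/623 in lowest terms: an exact hit needs N1·N3 = k·1560 and N2·N4 = k·623 for one integer k, every count in [12, 96]; additionally prefer no 1:1 stage (N1 ≠ N2, N3 ≠ N4)
k = 1: no 1:1-free in-range split of k·1560 and k·623 into factor pairs; take k = 2
k = 2: N1·N3 = 3120 = 39·80, N2·N4 = 1246 = 14·89
achieved = 39·80/(14·89) = 1560/623; |achieved − target| = 0 ≤ 78/3115 ✓

N1=39 N2=14 N3=80 N4=89 achieved=1560/623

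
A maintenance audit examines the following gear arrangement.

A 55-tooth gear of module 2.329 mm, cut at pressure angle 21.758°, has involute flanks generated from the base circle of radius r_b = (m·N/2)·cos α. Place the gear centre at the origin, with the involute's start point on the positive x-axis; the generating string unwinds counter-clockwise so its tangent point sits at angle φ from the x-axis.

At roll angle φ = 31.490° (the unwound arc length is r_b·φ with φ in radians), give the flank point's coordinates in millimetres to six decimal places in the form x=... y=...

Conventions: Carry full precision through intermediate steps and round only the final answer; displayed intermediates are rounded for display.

x=67.801573 y=3.193433

single-mesh involute tooth geometry (55T wheel at module 2.329)
pitch radius r_p = m·N/2 = 2.329·55/2 = 64.047500
base radius r_b = r_p·cos α = 64.047500·cos 21.758° = 59.484615
roll angle φ = 31.490° = 0.54960418 rad
x = r_b·(cos φ + φ·sin φ) = 67.801573
y = r_b·(sin φ − φ·cos φ) = 3.193433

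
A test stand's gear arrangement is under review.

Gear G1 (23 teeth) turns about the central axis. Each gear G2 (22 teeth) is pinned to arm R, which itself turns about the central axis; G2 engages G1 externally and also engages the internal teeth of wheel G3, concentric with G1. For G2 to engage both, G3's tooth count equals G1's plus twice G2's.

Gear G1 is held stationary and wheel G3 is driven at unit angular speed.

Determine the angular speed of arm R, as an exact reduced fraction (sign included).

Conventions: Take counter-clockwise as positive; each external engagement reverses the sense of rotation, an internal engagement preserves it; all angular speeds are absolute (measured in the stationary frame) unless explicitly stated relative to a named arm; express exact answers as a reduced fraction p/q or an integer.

recognized (axles ride arm R): planetary set, 23/22/67 teeth
ring teeth: 23 + 2·22 = 67
23(ω_sun−ω_arm) = −67(ω_ring−ω_arm),  ω_sun = 0, ω_ring = 1
23(0−ω_arm) = −67(1−ω_arm)  ⇒  90·ω_arm = 67  ⇒  ω_arm = 67/90
exact speed ratio = 67/90

67/90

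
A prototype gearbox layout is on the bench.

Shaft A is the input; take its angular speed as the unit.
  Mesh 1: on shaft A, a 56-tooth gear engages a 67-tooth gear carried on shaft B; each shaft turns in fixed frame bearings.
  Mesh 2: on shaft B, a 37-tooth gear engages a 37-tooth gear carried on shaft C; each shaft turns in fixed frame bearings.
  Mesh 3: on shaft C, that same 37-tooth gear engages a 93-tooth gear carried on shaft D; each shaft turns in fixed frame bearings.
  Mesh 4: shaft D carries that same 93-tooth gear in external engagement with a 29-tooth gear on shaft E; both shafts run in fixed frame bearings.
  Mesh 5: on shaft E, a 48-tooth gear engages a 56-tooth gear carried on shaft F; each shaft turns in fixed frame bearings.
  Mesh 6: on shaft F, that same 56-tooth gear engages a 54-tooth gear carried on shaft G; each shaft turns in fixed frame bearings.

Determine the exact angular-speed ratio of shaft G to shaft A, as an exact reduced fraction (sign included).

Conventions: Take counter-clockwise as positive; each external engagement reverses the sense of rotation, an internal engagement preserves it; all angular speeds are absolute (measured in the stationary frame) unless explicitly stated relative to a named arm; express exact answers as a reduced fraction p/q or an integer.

class = fixed-axis compound train [6 meshes; 6 ratios multiply, 6 sense flips]
mesh 1 [56T→67T]: running ratio 56/67, sense −
mesh 2 [37T→37T]: running ratio 56/67, sense +
mesh 3 [37T→93T]: running ratio 2072/6231, sense −
mesh 4 [93T→29T]: running ratio 2072/1943, sense +
mesh 5 [48T→56T]: running ratio 1776/1943, sense −
mesh 6 [56T→54T]: running ratio 16576/17487, sense +
ω_out/ω_in = 16576/17487

16576/17487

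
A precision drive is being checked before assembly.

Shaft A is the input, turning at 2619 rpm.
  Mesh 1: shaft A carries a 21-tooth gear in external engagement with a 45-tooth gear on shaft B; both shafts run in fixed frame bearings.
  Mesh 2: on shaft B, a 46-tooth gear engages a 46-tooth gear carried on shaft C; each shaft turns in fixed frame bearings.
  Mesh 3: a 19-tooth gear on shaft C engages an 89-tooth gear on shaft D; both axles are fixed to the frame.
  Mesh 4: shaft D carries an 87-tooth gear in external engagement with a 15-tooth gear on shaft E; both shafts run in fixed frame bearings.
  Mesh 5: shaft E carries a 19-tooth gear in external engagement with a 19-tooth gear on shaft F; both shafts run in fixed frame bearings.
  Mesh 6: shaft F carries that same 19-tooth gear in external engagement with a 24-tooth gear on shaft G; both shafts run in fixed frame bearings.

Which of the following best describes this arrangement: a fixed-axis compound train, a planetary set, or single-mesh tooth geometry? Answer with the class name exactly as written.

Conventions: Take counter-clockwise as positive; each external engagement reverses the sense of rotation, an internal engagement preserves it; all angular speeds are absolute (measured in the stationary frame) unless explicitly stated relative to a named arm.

recognized (7 fixed axles, 6 meshes): fixed-axis compound train
classification: fixed-axis compound train

fixed-axis compound train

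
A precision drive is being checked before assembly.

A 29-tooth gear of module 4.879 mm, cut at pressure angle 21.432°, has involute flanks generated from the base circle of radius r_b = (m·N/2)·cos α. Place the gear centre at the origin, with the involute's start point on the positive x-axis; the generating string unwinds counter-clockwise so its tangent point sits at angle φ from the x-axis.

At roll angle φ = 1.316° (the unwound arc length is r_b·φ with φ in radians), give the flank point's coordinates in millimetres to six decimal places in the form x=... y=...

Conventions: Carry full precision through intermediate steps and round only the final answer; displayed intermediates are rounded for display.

x=65.870950 y=0.000266

class = single-mesh tooth geometry [base-circle involute, m = 4.879, 29T]
pitch radius r_p = m·N/2 = 4.879·29/2 = 70.745500
base radius r_b = r_p·cos α = 70.745500·cos 21.432° = 65.853582
roll angle φ = 1.316° = 0.02296853 rad
x = r_b·(cos φ + φ·sin φ) = 65.870950
y = r_b·(sin φ − φ·cos φ) = 0.000266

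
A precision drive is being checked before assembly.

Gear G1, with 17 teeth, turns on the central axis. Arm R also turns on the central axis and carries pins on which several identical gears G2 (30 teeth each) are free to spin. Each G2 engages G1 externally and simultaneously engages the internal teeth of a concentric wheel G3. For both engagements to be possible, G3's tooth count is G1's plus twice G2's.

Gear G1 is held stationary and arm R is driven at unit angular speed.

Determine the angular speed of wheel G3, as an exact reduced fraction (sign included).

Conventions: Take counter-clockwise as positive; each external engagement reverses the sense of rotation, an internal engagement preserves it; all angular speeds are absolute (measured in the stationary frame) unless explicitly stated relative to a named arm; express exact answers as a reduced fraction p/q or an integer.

94/77

recognized (axles ride arm R): planetary set, 17/30/77 teeth
ring teeth: 17 + 2·30 = 77
17(ω_sun−ω_arm) = −77(ω_ring−ω_arm),  ω_sun = 0, ω_arm = 1
ω_ring = 1 − (17/77)(0−1) = 94/77
exact speed ratio = 94/77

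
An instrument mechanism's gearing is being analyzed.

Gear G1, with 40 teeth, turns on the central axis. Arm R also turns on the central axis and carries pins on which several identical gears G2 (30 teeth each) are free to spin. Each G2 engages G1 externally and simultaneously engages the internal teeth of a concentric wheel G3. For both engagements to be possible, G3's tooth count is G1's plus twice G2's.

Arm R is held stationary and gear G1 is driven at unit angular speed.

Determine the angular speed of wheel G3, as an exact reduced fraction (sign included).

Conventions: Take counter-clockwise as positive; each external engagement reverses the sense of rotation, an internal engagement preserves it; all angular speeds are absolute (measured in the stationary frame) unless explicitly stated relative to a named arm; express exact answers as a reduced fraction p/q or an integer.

class = planetary set [G3 = 40+2·30 = 100; Willis about the carrier]
ring teeth: 40 + 2·30 = 100
40(ω_sun−ω_arm) = −100(ω_ring−ω_arm),  ω_arm = 0, ω_sun = 1
ω_ring = 0 − (40/100)(1−0) = -2/5
exact speed ratio = -2/5

-2/5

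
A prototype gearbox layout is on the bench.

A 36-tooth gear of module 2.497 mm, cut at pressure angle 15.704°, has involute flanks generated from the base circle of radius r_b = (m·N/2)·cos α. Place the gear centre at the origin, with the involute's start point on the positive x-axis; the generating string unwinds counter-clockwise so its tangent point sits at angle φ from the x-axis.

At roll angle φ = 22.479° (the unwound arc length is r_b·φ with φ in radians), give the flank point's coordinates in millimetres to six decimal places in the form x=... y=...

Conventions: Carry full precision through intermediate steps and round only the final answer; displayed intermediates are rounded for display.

x=46.471275 y=0.857654

class = single-mesh tooth geometry [base-circle involute, m = 2.497, 36T]
pitch radius r_p = m·N/2 = 2.497·36/2 = 44.946000
base radius r_b = r_p·cos α = 44.946000·cos 15.704° = 43.268294
roll angle φ = 22.479° = 0.39233256 rad
x = r_b·(cos φ + φ·sin φ) = 46.471275
y = r_b·(sin φ − φ·cos φ) = 0.857654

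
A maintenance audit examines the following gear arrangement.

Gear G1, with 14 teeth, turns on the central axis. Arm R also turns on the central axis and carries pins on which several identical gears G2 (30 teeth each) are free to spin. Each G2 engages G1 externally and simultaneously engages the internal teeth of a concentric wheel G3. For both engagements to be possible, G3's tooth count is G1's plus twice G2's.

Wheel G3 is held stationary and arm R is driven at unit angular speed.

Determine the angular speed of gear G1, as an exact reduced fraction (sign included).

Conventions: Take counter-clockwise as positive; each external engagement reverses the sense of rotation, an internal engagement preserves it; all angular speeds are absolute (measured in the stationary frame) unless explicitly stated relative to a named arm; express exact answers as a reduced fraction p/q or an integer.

recognized (axles ride arm R): planetary set, 14/30/74 teeth
ring teeth: 14 + 2·30 = 74
14(ω_sun−ω_arm) = −74(ω_ring−ω_arm),  ω_ring = 0, ω_arm = 1
ω_sun = 1 − (74/14)(0−1) = 44/7
exact speed ratio = 44/7

44/7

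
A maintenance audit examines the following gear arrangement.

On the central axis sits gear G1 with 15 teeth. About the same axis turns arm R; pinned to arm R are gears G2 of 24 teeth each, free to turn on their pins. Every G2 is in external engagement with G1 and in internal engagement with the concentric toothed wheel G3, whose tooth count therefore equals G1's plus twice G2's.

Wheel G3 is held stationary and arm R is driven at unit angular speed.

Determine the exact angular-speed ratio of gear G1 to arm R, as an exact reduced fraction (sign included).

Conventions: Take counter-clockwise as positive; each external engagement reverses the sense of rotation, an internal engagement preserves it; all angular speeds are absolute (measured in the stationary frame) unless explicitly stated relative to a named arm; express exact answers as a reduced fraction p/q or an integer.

26/5

topology: planetary set — G1 15T / G2 24T / G3 63T, arm = carrier (Willis)
ring teeth: 15 + 2·24 = 63
15(ω_sun−ω_arm) = −63(ω_ring−ω_arm),  ω_ring = 0, ω_arm = 1
ω_sun = 1 − (63/15)(0−1) = 26/5
ω_out/ω_in = 26/5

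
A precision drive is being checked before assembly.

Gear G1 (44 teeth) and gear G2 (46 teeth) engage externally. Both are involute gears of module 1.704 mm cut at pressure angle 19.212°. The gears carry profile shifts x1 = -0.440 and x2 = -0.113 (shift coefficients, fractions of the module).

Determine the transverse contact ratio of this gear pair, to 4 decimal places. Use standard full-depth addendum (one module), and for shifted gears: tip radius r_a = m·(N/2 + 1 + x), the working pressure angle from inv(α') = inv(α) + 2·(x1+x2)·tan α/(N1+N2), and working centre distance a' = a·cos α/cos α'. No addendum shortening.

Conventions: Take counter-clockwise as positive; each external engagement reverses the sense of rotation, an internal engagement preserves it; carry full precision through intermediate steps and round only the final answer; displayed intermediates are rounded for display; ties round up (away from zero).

1.9623

recognized (one external pair, fixed centres): single-mesh tooth geometry, m = 1.704, N1 = 44, N2 = 46
base radii: r_b1 = 35.400199, r_b2 = 37.009298
tip radii: r_a1 = 38.442240, r_a2 = 40.703448
inv(α') = inv(19.212°) + 2·(-0.440-0.113)·tan α/(44+46) = 0.00887671  ⇒  α' = 16.90876°
a' = a·cos α / cos α' = 76.6800·cos 19.212°/cos 16.90876° = 75.681266
action lengths: √(r_a1²−r_b1²) = 14.987720, √(r_a2²−r_b2²) = 16.943509
base pitch p_b = π·m·cos α = 5.055137
CR = (14.987720 + 16.943509 − 75.681266·sin 16.90876°)/5.055137 = 1.962250
contact ratio ≈ 1.9623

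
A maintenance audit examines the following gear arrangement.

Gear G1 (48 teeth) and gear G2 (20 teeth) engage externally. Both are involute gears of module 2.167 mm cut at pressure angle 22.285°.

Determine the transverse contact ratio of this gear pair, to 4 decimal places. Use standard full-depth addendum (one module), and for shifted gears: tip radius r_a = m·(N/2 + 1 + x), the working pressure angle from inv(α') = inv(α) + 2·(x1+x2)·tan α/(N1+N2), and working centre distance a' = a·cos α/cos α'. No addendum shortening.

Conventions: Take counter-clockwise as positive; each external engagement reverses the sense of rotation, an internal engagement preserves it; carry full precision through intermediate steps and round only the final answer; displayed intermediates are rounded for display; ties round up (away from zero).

topology: single-mesh involute geometry — m = 2.167, 48T/20T pair
base radii: r_b1 = 48.123472, r_b2 = 20.051447
tip radii: r_a1 = 54.175000, r_a2 = 23.837000
no profile shift: α' = α, a' = a
action lengths: √(r_a1²−r_b1²) = 24.880958, √(r_a2²−r_b2²) = 12.889610
base pitch p_b = π·m·cos α = 6.299348
CR = (24.880958 + 12.889610 − 73.678000·sin 22.28500°)/6.299348 = 1.560613
contact ratio ≈ 1.5606

1.5606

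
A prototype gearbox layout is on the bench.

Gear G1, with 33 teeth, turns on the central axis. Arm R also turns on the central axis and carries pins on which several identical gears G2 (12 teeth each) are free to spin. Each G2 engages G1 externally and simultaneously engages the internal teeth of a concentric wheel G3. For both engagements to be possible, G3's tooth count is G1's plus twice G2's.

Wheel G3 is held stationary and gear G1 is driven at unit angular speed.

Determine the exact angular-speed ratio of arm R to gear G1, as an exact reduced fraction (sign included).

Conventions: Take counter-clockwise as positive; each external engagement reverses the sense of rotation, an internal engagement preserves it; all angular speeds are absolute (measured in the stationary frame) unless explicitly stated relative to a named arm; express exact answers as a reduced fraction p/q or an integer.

class = planetary set [G3 = 33+2·12 = 57; Willis about the carrier]
ring teeth: 33 + 2·12 = 57
33(ω_sun−ω_arm) = −57(ω_ring−ω_arm),  ω_ring = 0, ω_sun = 1
33(1−ω_arm) = −57(0−ω_arm)  ⇒  90·ω_arm = 33  ⇒  ω_arm = 11/30
ω_out/ω_in = 11/30

11/30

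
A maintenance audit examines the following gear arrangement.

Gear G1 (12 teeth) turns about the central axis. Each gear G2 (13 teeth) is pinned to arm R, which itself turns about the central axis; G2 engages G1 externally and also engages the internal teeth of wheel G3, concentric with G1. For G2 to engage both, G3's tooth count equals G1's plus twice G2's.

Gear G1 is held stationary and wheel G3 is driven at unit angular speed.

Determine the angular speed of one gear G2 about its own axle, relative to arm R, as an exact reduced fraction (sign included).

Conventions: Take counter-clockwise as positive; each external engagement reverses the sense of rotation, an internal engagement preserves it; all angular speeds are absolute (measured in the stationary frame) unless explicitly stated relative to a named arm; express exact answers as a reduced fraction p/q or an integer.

topology: planetary set — G1 12T / G2 13T / G3 38T, arm = carrier (Willis)
ring teeth: 12 + 2·13 = 38
12(ω_sun−ω_arm) = −38(ω_ring−ω_arm),  ω_sun = 0, ω_ring = 1
12(0−ω_arm) = −38(1−ω_arm)  ⇒  50·ω_arm = 38  ⇒  ω_arm = 19/25
sun–planet mesh: 12·(0−19/25) = −13·(ω_p−ω_arm)  ⇒  ω_p−ω_arm = 228/325
exact speed ratio = 228/325

228/325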